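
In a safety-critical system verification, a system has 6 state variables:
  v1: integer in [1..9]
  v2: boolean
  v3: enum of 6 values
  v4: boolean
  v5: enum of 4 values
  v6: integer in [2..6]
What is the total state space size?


State space = product of domain sizes of all variables.
Domain sizes:
  v1 (integer in [1..9]): 9
  v2 (boolean): 2
  v3 (enum of 6 values): 6
  v4 (boolean): 2
  v5 (enum of 4 values): 4
  v6 (integer in [2..6]): 5
Product = 9 * 2 * 6 * 2 * 4 * 5 = 4320

4320


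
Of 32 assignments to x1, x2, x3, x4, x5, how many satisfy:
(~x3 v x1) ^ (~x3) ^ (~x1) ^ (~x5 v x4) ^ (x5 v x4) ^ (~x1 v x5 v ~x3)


CNF with 6 clauses over 5 vars (32 assignments).
An assignment satisfies CNF iff every clause has >=1 true literal.
Check each row (bits = x1,x2,x3,x4,x5; clause T/F shown):
  row 0 [00000]: clauses=TTTTFT -> 0
  row 1 [00001]: clauses=TTTFTT -> 0
  row 2 [00010]: clauses=TTTTTT -> 1
  row 3 [00011]: clauses=TTTTTT -> 1
  row 4 [00100]: clauses=FFTTFT -> 0
  row 5 [00101]: clauses=FFTFTT -> 0
  row 6 [00110]: clauses=FFTTTT -> 0
  row 7 [00111]: clauses=FFTTTT -> 0
  row 8 [01000]: clauses=TTTTFT -> 0
  row 9 [01001]: clauses=TTTFTT -> 0
  row 10 [01010]: clauses=TTTTTT -> 1
  row 11 [01011]: clauses=TTTTTT -> 1
  row 12 [01100]: clauses=FFTTFT -> 0
  row 13 [01101]: clauses=FFTFTT -> 0
  row 14 [01110]: clauses=FFTTTT -> 0
  row 15 [01111]: clauses=FFTTTT -> 0
  row 16 [10000]: clauses=TTFTFT -> 0
  row 17 [10001]: clauses=TTFFTT -> 0
  row 18 [10010]: clauses=TTFTTT -> 0
  row 19 [10011]: clauses=TTFTTT -> 0
  row 20 [10100]: clauses=TFFTFF -> 0
  row 21 [10101]: clauses=TFFFTT -> 0
  row 22 [10110]: clauses=TFFTTF -> 0
  row 23 [10111]: clauses=TFFTTT -> 0
  row 24 [11000]: clauses=TTFTFT -> 0
  row 25 [11001]: clauses=TTFFTT -> 0
  row 26 [11010]: clauses=TTFTTT -> 0
  row 27 [11011]: clauses=TTFTTT -> 0
  row 28 [11100]: clauses=TFFTFF -> 0
  row 29 [11101]: clauses=TFFFTT -> 0
  row 30 [11110]: clauses=TFFTTF -> 0
  row 31 [11111]: clauses=TFFTTT -> 0
Full result column, 8 rows per line (x1,x2 fixed per line; x3,x4,x5 runs 000..111 left to right):
  rows 0-7 [x1,x2=00]: 00110000  (ones: 2)
  rows 8-15 [x1,x2=01]: 00110000  (ones: 2)
  rows 16-23 [x1,x2=10]: 00000000  (ones: 0)
  rows 24-31 [x1,x2=11]: 00000000  (ones: 0)
Satisfying assignments = 2+2+0+0 = 4

4


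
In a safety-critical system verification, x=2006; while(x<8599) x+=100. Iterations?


Step 1: x goes from 2006 toward 8599 by 100; the body runs while x<8599, so iterations = ceil((bound-start)/step)
Step 2: Distance=6593
Step 3: ceil(6593/100)=66

66


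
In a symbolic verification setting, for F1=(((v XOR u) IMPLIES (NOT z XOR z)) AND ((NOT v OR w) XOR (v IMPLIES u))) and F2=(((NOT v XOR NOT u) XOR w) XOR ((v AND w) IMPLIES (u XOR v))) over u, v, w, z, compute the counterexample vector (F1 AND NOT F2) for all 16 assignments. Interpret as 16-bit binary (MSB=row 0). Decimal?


F1 = (((v XOR u) IMPLIES (NOT z XOR z)) AND ((NOT v OR w) XOR (v IMPLIES u)))
F2 = (((NOT v XOR NOT u) XOR w) XOR ((v AND w) IMPLIES (u XOR v)))
Counterexample to F1=>F2 is where F1=1 and F2=0.
Evaluate each row (bits = u,v,w,z, MSB first):
  row 0 [0000]: F1=0 F2=1 -> F1&~F2 -> 0
  row 1 [0001]: F1=0 F2=1 -> F1&~F2 -> 0
  row 2 [0010]: F1=0 F2=0 -> F1&~F2 -> 0
  row 3 [0011]: F1=0 F2=0 -> F1&~F2 -> 0
  row 4 [0100]: F1=0 F2=0 -> F1&~F2 -> 0
  row 5 [0101]: F1=0 F2=0 -> F1&~F2 -> 0
  row 6 [0110]: F1=1 F2=1 -> F1&~F2 -> 0
  row 7 [0111]: F1=1 F2=1 -> F1&~F2 -> 0
  row 8 [1000]: F1=0 F2=0 -> F1&~F2 -> 0
  row 9 [1001]: F1=0 F2=0 -> F1&~F2 -> 0
  row 10 [1010]: F1=0 F2=1 -> F1&~F2 -> 0
  row 11 [1011]: F1=0 F2=1 -> F1&~F2 -> 0
  row 12 [1100]: F1=1 F2=1 -> F1&~F2 -> 0
  row 13 [1101]: F1=1 F2=1 -> F1&~F2 -> 0
  row 14 [1110]: F1=0 F2=1 -> F1&~F2 -> 0
  row 15 [1111]: F1=0 F2=1 -> F1&~F2 -> 0
Full result column, 4 rows per line (u,v fixed per line; w,z runs 00..11 left to right):
  rows 0-3 [u,v=00]: 0000  = hex 0
  rows 4-7 [u,v=01]: 0000  = hex 0
  rows 8-11 [u,v=10]: 0000  = hex 0
  rows 12-15 [u,v=11]: 0000  = hex 0
Counterexample vector (row 0 .. row 15) = 0000000000000000
Output column grouped in 4s = 0000 0000 0000 0000 = 0x0000
Convert to decimal digit by digit (value = value*16 + digit):
  0 -> 0
  0*16 + 0 = 0
  0*16 + 0 = 0
  0*16 + 0 = 0
Decimal = 0

0


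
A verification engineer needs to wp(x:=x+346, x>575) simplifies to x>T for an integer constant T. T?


Formula: wp(x:=E, P) = P[E/x] (substitute E for x in postcondition)
Step 1: Postcondition: x>575
Step 2: Substitute x+346 for x: x+346>575
Step 3: Solve for x: x > 575-346 = 229

229


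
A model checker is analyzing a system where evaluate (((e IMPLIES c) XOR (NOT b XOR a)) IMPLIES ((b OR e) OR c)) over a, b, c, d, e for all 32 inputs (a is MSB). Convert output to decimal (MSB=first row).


Formula: (((e IMPLIES c) XOR (NOT b XOR a)) IMPLIES ((b OR e) OR c)) over a, b, c, d, e (32 rows)
Evaluate each row (bits = a,b,c,d,e, MSB first):
  row 0 [00000]: (((0 IMPLIES 0) XOR (NOT 0 XOR 0)) IMPLIES ((0 OR 0) OR 0)) -> 1
  row 1 [00001]: (((1 IMPLIES 0) XOR (NOT 0 XOR 0)) IMPLIES ((0 OR 1) OR 0)) -> 1
  row 2 [00010]: (((0 IMPLIES 0) XOR (NOT 0 XOR 0)) IMPLIES ((0 OR 0) OR 0)) -> 1
  row 3 [00011]: (((1 IMPLIES 0) XOR (NOT 0 XOR 0)) IMPLIES ((0 OR 1) OR 0)) -> 1
  row 4 [00100]: (((0 IMPLIES 1) XOR (NOT 0 XOR 0)) IMPLIES ((0 OR 0) OR 1)) -> 1
  row 5 [00101]: (((1 IMPLIES 1) XOR (NOT 0 XOR 0)) IMPLIES ((0 OR 1) OR 1)) -> 1
  row 6 [00110]: (((0 IMPLIES 1) XOR (NOT 0 XOR 0)) IMPLIES ((0 OR 0) OR 1)) -> 1
  row 7 [00111]: (((1 IMPLIES 1) XOR (NOT 0 XOR 0)) IMPLIES ((0 OR 1) OR 1)) -> 1
  row 8 [01000]: (((0 IMPLIES 0) XOR (NOT 1 XOR 0)) IMPLIES ((1 OR 0) OR 0)) -> 1
  row 9 [01001]: (((1 IMPLIES 0) XOR (NOT 1 XOR 0)) IMPLIES ((1 OR 1) OR 0)) -> 1
  row 10 [01010]: (((0 IMPLIES 0) XOR (NOT 1 XOR 0)) IMPLIES ((1 OR 0) OR 0)) -> 1
  row 11 [01011]: (((1 IMPLIES 0) XOR (NOT 1 XOR 0)) IMPLIES ((1 OR 1) OR 0)) -> 1
  row 12 [01100]: (((0 IMPLIES 1) XOR (NOT 1 XOR 0)) IMPLIES ((1 OR 0) OR 1)) -> 1
  row 13 [01101]: (((1 IMPLIES 1) XOR (NOT 1 XOR 0)) IMPLIES ((1 OR 1) OR 1)) -> 1
  row 14 [01110]: (((0 IMPLIES 1) XOR (NOT 1 XOR 0)) IMPLIES ((1 OR 0) OR 1)) -> 1
  row 15 [01111]: (((1 IMPLIES 1) XOR (NOT 1 XOR 0)) IMPLIES ((1 OR 1) OR 1)) -> 1
  row 16 [10000]: (((0 IMPLIES 0) XOR (NOT 0 XOR 1)) IMPLIES ((0 OR 0) OR 0)) -> 0
  row 17 [10001]: (((1 IMPLIES 0) XOR (NOT 0 XOR 1)) IMPLIES ((0 OR 1) OR 0)) -> 1
  row 18 [10010]: (((0 IMPLIES 0) XOR (NOT 0 XOR 1)) IMPLIES ((0 OR 0) OR 0)) -> 0
  row 19 [10011]: (((1 IMPLIES 0) XOR (NOT 0 XOR 1)) IMPLIES ((0 OR 1) OR 0)) -> 1
  row 20 [10100]: (((0 IMPLIES 1) XOR (NOT 0 XOR 1)) IMPLIES ((0 OR 0) OR 1)) -> 1
  row 21 [10101]: (((1 IMPLIES 1) XOR (NOT 0 XOR 1)) IMPLIES ((0 OR 1) OR 1)) -> 1
  row 22 [10110]: (((0 IMPLIES 1) XOR (NOT 0 XOR 1)) IMPLIES ((0 OR 0) OR 1)) -> 1
  row 23 [10111]: (((1 IMPLIES 1) XOR (NOT 0 XOR 1)) IMPLIES ((0 OR 1) OR 1)) -> 1
  row 24 [11000]: (((0 IMPLIES 0) XOR (NOT 1 XOR 1)) IMPLIES ((1 OR 0) OR 0)) -> 1
  row 25 [11001]: (((1 IMPLIES 0) XOR (NOT 1 XOR 1)) IMPLIES ((1 OR 1) OR 0)) -> 1
  row 26 [11010]: (((0 IMPLIES 0) XOR (NOT 1 XOR 1)) IMPLIES ((1 OR 0) OR 0)) -> 1
  row 27 [11011]: (((1 IMPLIES 0) XOR (NOT 1 XOR 1)) IMPLIES ((1 OR 1) OR 0)) -> 1
  row 28 [11100]: (((0 IMPLIES 1) XOR (NOT 1 XOR 1)) IMPLIES ((1 OR 0) OR 1)) -> 1
  row 29 [11101]: (((1 IMPLIES 1) XOR (NOT 1 XOR 1)) IMPLIES ((1 OR 1) OR 1)) -> 1
  row 30 [11110]: (((0 IMPLIES 1) XOR (NOT 1 XOR 1)) IMPLIES ((1 OR 0) OR 1)) -> 1
  row 31 [11111]: (((1 IMPLIES 1) XOR (NOT 1 XOR 1)) IMPLIES ((1 OR 1) OR 1)) -> 1
Full result column, 4 rows per line (a,b,c fixed per line; d,e runs 00..11 left to right):
  rows 0-3 [a,b,c=000]: 1111  = hex F
  rows 4-7 [a,b,c=001]: 1111  = hex F
  rows 8-11 [a,b,c=010]: 1111  = hex F
  rows 12-15 [a,b,c=011]: 1111  = hex F
  rows 16-19 [a,b,c=100]: 0101  = hex 5
  rows 20-23 [a,b,c=101]: 1111  = hex F
  rows 24-27 [a,b,c=110]: 1111  = hex F
  rows 28-31 [a,b,c=111]: 1111  = hex F
Output column (row 0 .. row 31) = 11111111111111110101111111111111
Output column grouped in 4s = 1111 1111 1111 1111 0101 1111 1111 1111 = 0xFFFF5FFF
Convert to decimal digit by digit (value = value*16 + digit):
  F -> 15
  15*16 + 15 (F) = 255
  255*16 + 15 (F) = 4095
  4095*16 + 15 (F) = 65535
  65535*16 + 5 = 1048565
  1048565*16 + 15 (F) = 16777055
  16777055*16 + 15 (F) = 268432895
  268432895*16 + 15 (F) = 4294926335
Decimal = 4294926335

4294926335


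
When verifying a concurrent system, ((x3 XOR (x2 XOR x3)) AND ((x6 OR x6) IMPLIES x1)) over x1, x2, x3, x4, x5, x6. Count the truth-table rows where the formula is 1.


Formula: ((x3 XOR (x2 XOR x3)) AND ((x6 OR x6) IMPLIES x1)) over 6 vars (64 rows)
Evaluate each row (x1, x2, x3, x4, x5, x6 as bits, MSB first):
  row 0 [000000]: ((0 XOR (0 XOR 0)) AND ((0 OR 0) IMPLIES 0)) -> 0
  row 1 [000001]: ((0 XOR (0 XOR 0)) AND ((1 OR 1) IMPLIES 0)) -> 0
  row 2 [000010]: ((0 XOR (0 XOR 0)) AND ((0 OR 0) IMPLIES 0)) -> 0
  row 3 [000011]: ((0 XOR (0 XOR 0)) AND ((1 OR 1) IMPLIES 0)) -> 0
  row 4 [000100]: ((0 XOR (0 XOR 0)) AND ((0 OR 0) IMPLIES 0)) -> 0
  (every remaining row is evaluated the same way; all 64 results are listed next)
Full result column, 8 rows per line (x1,x2,x3 fixed per line; x4,x5,x6 runs 000..111 left to right):
  rows 0-7 [x1,x2,x3=000]: 00000000  (ones: 0)
  rows 8-15 [x1,x2,x3=001]: 00000000  (ones: 0)
  rows 16-23 [x1,x2,x3=010]: 10101010  (ones: 4)
  rows 24-31 [x1,x2,x3=011]: 10101010  (ones: 4)
  rows 32-39 [x1,x2,x3=100]: 00000000  (ones: 0)
  rows 40-47 [x1,x2,x3=101]: 00000000  (ones: 0)
  rows 48-55 [x1,x2,x3=110]: 11111111  (ones: 8)
  rows 56-63 [x1,x2,x3=111]: 11111111  (ones: 8)
Count of 1-rows = 0+0+4+4+0+0+8+8 = 24

24


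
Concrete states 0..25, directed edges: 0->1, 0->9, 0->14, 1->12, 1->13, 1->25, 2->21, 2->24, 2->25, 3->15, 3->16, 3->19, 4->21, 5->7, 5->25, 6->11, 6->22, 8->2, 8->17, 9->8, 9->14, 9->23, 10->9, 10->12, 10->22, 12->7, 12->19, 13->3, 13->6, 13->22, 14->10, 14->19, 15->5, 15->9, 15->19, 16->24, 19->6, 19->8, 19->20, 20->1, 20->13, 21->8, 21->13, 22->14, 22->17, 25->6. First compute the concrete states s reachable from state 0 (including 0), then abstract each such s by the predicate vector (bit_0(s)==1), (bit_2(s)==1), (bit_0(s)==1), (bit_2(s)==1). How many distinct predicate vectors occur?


BFS from 0:
Concrete reachable: {0, 1, 2, 3, 5, 6, 7, 8, 9, 10, 11, 12, 13, 14, 15, 16, 17, 19, 20, 21, 22, 23, 24, 25}
Abstract via predicates (bit_0(s)==1), (bit_2(s)==1), (bit_0(s)==1), (bit_2(s)==1):
  (0,0,0,0) <- {0, 2, 8, 10, 16, 24}
  (0,1,0,1) <- {6, 12, 14, 20, 22}
  (1,0,1,0) <- {1, 3, 9, 11, 17, 19, 25}
  (1,1,1,1) <- {5, 7, 13, 15, 21, 23}
Distinct abstract states = 4

4


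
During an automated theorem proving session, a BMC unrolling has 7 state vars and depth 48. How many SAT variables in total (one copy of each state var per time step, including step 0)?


BMC unrolls to depth k, creating one copy of each state var for steps 0..k.
Step count = 48 + 1 = 49 (steps 0 through 48)
Vars per step = 7
Total = 7 * 49 = 343

343


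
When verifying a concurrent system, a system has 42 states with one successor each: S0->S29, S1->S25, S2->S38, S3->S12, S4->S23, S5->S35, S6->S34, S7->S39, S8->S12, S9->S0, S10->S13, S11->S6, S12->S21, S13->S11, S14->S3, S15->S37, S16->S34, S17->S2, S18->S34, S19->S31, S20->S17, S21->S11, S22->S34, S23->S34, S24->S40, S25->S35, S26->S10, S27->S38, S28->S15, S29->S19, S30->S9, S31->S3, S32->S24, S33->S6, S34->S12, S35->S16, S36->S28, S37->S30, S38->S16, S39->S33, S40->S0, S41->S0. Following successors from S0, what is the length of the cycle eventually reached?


Trace from S0 until a state repeats:
  S0 -> S29 -> S19 -> S31 -> S3 -> S12 -> S21 -> S11 -> S6 -> S34 -> S12
S12 first seen at step 5, revisited at step 10.
Cycle length = 10 - 5 = 5

5


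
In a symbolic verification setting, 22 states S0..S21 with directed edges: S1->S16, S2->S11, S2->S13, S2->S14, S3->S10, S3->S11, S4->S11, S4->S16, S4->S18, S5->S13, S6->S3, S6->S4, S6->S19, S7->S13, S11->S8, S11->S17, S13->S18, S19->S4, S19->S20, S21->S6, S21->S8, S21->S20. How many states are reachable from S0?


BFS from S0:
  layer 0: {S0}
Reachable set: {S0}
Count = 1

1


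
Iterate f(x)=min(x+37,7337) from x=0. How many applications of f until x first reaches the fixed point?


Step 1: x=0, cap=7337, increment=37
Step 2: x grows by 37 each step until capped at 7337; fixed point is x=7337
Step 3: iterations = ceil(7337/37) = 199

199


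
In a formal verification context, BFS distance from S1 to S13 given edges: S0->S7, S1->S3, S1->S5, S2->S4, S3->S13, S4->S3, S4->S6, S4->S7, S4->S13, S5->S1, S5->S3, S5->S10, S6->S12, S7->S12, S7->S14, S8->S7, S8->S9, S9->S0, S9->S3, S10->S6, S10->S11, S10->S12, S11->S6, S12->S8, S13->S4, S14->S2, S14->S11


BFS layer-by-layer from S1:
  dist 0: {S1}
  dist 1: {S3, S5}
  dist 2: {S10, S13}
  -> S13 reached at distance 2
Shortest path length = 2

2


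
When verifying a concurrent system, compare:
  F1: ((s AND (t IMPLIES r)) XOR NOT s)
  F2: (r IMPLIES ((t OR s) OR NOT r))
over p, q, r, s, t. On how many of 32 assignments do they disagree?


F1 = ((s AND (t IMPLIES r)) XOR NOT s)
F2 = (r IMPLIES ((t OR s) OR NOT r))
Evaluate both on each of 32 rows (bits = p,q,r,s,t):
  row 0 [00000]: F1=1 F2=1 -> 0
  row 1 [00001]: F1=1 F2=1 -> 0
  row 2 [00010]: F1=1 F2=1 -> 0
  row 3 [00011]: F1=0 F2=1 (differ) -> 1
  row 4 [00100]: F1=1 F2=0 (differ) -> 1
  row 5 [00101]: F1=1 F2=1 -> 0
  row 6 [00110]: F1=1 F2=1 -> 0
  row 7 [00111]: F1=1 F2=1 -> 0
  row 8 [01000]: F1=1 F2=1 -> 0
  row 9 [01001]: F1=1 F2=1 -> 0
  row 10 [01010]: F1=1 F2=1 -> 0
  row 11 [01011]: F1=0 F2=1 (differ) -> 1
  row 12 [01100]: F1=1 F2=0 (differ) -> 1
  row 13 [01101]: F1=1 F2=1 -> 0
  row 14 [01110]: F1=1 F2=1 -> 0
  row 15 [01111]: F1=1 F2=1 -> 0
  row 16 [10000]: F1=1 F2=1 -> 0
  row 17 [10001]: F1=1 F2=1 -> 0
  row 18 [10010]: F1=1 F2=1 -> 0
  row 19 [10011]: F1=0 F2=1 (differ) -> 1
  row 20 [10100]: F1=1 F2=0 (differ) -> 1
  row 21 [10101]: F1=1 F2=1 -> 0
  row 22 [10110]: F1=1 F2=1 -> 0
  row 23 [10111]: F1=1 F2=1 -> 0
  row 24 [11000]: F1=1 F2=1 -> 0
  row 25 [11001]: F1=1 F2=1 -> 0
  row 26 [11010]: F1=1 F2=1 -> 0
  row 27 [11011]: F1=0 F2=1 (differ) -> 1
  row 28 [11100]: F1=1 F2=0 (differ) -> 1
  row 29 [11101]: F1=1 F2=1 -> 0
  row 30 [11110]: F1=1 F2=1 -> 0
  row 31 [11111]: F1=1 F2=1 -> 0
Full result column, 8 rows per line (p,q fixed per line; r,s,t runs 000..111 left to right):
  rows 0-7 [p,q=00]: 00011000  (ones: 2)
  rows 8-15 [p,q=01]: 00011000  (ones: 2)
  rows 16-23 [p,q=10]: 00011000  (ones: 2)
  rows 24-31 [p,q=11]: 00011000  (ones: 2)
Disagreements = 2+2+2+2 = 8

8


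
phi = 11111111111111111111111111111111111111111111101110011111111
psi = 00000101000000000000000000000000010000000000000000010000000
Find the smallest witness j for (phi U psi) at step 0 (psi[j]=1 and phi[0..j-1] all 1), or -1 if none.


(phi U psi) at 0: need smallest j with psi[j]=1 and phi[i]=1 for all i in [0,j).
Scan from step 0:
  step 0: phi=1, psi=0 -> continue
  step 1: phi=1, psi=0 -> continue
  step 2: phi=1, psi=0 -> continue
  step 3: phi=1, psi=0 -> continue
  step 5: psi=1 and phi held for [0,5) -> witness found
Witness step = 5

5


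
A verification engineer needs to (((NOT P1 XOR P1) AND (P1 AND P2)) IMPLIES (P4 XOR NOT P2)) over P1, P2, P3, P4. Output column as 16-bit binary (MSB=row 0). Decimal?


Formula: (((NOT P1 XOR P1) AND (P1 AND P2)) IMPLIES (P4 XOR NOT P2)) over P1, P2, P3, P4 (16 rows)
Evaluate each row (bits = P1,P2,P3,P4, MSB first):
  row 0 [0000]: (((NOT 0 XOR 0) AND (0 AND 0)) IMPLIES (0 XOR NOT 0)) -> 1
  row 1 [0001]: (((NOT 0 XOR 0) AND (0 AND 0)) IMPLIES (1 XOR NOT 0)) -> 1
  row 2 [0010]: (((NOT 0 XOR 0) AND (0 AND 0)) IMPLIES (0 XOR NOT 0)) -> 1
  row 3 [0011]: (((NOT 0 XOR 0) AND (0 AND 0)) IMPLIES (1 XOR NOT 0)) -> 1
  row 4 [0100]: (((NOT 0 XOR 0) AND (0 AND 1)) IMPLIES (0 XOR NOT 1)) -> 1
  row 5 [0101]: (((NOT 0 XOR 0) AND (0 AND 1)) IMPLIES (1 XOR NOT 1)) -> 1
  row 6 [0110]: (((NOT 0 XOR 0) AND (0 AND 1)) IMPLIES (0 XOR NOT 1)) -> 1
  row 7 [0111]: (((NOT 0 XOR 0) AND (0 AND 1)) IMPLIES (1 XOR NOT 1)) -> 1
  row 8 [1000]: (((NOT 1 XOR 1) AND (1 AND 0)) IMPLIES (0 XOR NOT 0)) -> 1
  row 9 [1001]: (((NOT 1 XOR 1) AND (1 AND 0)) IMPLIES (1 XOR NOT 0)) -> 1
  row 10 [1010]: (((NOT 1 XOR 1) AND (1 AND 0)) IMPLIES (0 XOR NOT 0)) -> 1
  row 11 [1011]: (((NOT 1 XOR 1) AND (1 AND 0)) IMPLIES (1 XOR NOT 0)) -> 1
  row 12 [1100]: (((NOT 1 XOR 1) AND (1 AND 1)) IMPLIES (0 XOR NOT 1)) -> 0
  row 13 [1101]: (((NOT 1 XOR 1) AND (1 AND 1)) IMPLIES (1 XOR NOT 1)) -> 1
  row 14 [1110]: (((NOT 1 XOR 1) AND (1 AND 1)) IMPLIES (0 XOR NOT 1)) -> 0
  row 15 [1111]: (((NOT 1 XOR 1) AND (1 AND 1)) IMPLIES (1 XOR NOT 1)) -> 1
Full result column, 4 rows per line (P1,P2 fixed per line; P3,P4 runs 00..11 left to right):
  rows 0-3 [P1,P2=00]: 1111  = hex F
  rows 4-7 [P1,P2=01]: 1111  = hex F
  rows 8-11 [P1,P2=10]: 1111  = hex F
  rows 12-15 [P1,P2=11]: 0101  = hex 5
Output column (row 0 .. row 15) = 1111111111110101
Output column grouped in 4s = 1111 1111 1111 0101 = 0xFFF5
Convert to decimal digit by digit (value = value*16 + digit):
  F -> 15
  15*16 + 15 (F) = 255
  255*16 + 15 (F) = 4095
  4095*16 + 5 = 65525
Decimal = 65525

65525


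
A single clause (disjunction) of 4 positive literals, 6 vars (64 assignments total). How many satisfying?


Step 1: Total=2^6=64
Step 2: Unsat when all 4 false: 2^2=4
Step 3: Sat=64-4=60

60


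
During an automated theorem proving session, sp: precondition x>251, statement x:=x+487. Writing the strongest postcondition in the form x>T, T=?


Formula: sp(P, x:=E) = exists old_x. (x = E[old_x/x]) AND P[old_x/x] (old_x is the value of x before the assignment; eliminate old_x by solving x = E[old_x/x] for old_x)
Step 1: Precondition P: x>251, i.e. old_x > 251
Step 2: Assignment gives x = old_x + 487, so old_x = x - 487
Step 3: Substitute into P: x - 487 > 251
Step 4: Simplify: x > 251+487 = 738

738


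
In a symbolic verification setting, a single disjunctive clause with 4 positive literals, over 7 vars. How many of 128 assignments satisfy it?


Step 1: Total=2^7=128
Step 2: Unsat when all 4 false: 2^3=8
Step 3: Sat=128-8=120

120


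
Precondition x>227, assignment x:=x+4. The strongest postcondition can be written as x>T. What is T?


Formula: sp(P, x:=E) = exists old_x. (x = E[old_x/x]) AND P[old_x/x] (old_x is the value of x before the assignment; eliminate old_x by solving x = E[old_x/x] for old_x)
Step 1: Precondition P: x>227, i.e. old_x > 227
Step 2: Assignment gives x = old_x + 4, so old_x = x - 4
Step 3: Substitute into P: x - 4 > 227
Step 4: Simplify: x > 227+4 = 231

231


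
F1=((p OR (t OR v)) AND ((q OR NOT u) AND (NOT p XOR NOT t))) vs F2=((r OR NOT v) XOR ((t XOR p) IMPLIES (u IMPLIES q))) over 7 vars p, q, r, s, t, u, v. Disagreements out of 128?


F1 = ((p OR (t OR v)) AND ((q OR NOT u) AND (NOT p XOR NOT t)))
F2 = ((r OR NOT v) XOR ((t XOR p) IMPLIES (u IMPLIES q)))
Evaluate both on each of 128 rows (bits = p,q,r,s,t,u,v):
  row 0 [0000000]: F1=0 F2=0 -> 0
  row 1 [0000001]: F1=0 F2=1 (differ) -> 1
  row 2 [0000010]: F1=0 F2=0 -> 0
  row 3 [0000011]: F1=0 F2=1 (differ) -> 1
  row 4 [0000100]: F1=1 F2=0 (differ) -> 1
  (every remaining row is evaluated the same way; all 128 results are listed next)
Full result column, 8 rows per line (p,q,r,s fixed per line; t,u,v runs 000..111 left to right):
  rows 0-7 [p,q,r,s=0000]: 01011010  (ones: 4)
  rows 8-15 [p,q,r,s=0001]: 01011010  (ones: 4)
  rows 16-23 [p,q,r,s=0010]: 00001111  (ones: 4)
  rows 24-31 [p,q,r,s=0011]: 00001111  (ones: 4)
  rows 32-39 [p,q,r,s=0100]: 01011010  (ones: 4)
  rows 40-47 [p,q,r,s=0101]: 01011010  (ones: 4)
  rows 48-55 [p,q,r,s=0110]: 00001111  (ones: 4)
  rows 56-63 [p,q,r,s=0111]: 00001111  (ones: 4)
  rows 64-71 [p,q,r,s=1000]: 10100101  (ones: 4)
  rows 72-79 [p,q,r,s=1001]: 10100101  (ones: 4)
  rows 80-87 [p,q,r,s=1010]: 11110000  (ones: 4)
  rows 88-95 [p,q,r,s=1011]: 11110000  (ones: 4)
  rows 96-103 [p,q,r,s=1100]: 10100101  (ones: 4)
  rows 104-111 [p,q,r,s=1101]: 10100101  (ones: 4)
  rows 112-119 [p,q,r,s=1110]: 11110000  (ones: 4)
  rows 120-127 [p,q,r,s=1111]: 11110000  (ones: 4)
Disagreements = 4+4+4+4+4+4+4+4+4+4+4+4+4+4+4+4 = 64

64


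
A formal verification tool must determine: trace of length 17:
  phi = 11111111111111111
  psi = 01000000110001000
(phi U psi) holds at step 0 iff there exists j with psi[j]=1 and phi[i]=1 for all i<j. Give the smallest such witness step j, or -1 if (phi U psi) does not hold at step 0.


(phi U psi) at 0: need smallest j with psi[j]=1 and phi[i]=1 for all i in [0,j).
Scan from step 0:
  step 0: phi=1, psi=0 -> continue
  step 1: psi=1 and phi held for [0,1) -> witness found
Witness step = 1

1


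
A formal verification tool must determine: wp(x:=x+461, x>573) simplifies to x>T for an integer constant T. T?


Formula: wp(x:=E, P) = P[E/x] (substitute E for x in postcondition)
Step 1: Postcondition: x>573
Step 2: Substitute x+461 for x: x+461>573
Step 3: Solve for x: x > 573-461 = 112

112


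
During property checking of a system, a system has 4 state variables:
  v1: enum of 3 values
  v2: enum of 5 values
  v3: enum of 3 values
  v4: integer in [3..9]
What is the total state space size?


State space = product of domain sizes of all variables.
Domain sizes:
  v1 (enum of 3 values): 3
  v2 (enum of 5 values): 5
  v3 (enum of 3 values): 3
  v4 (integer in [3..9]): 7
Product = 3 * 5 * 3 * 7 = 315

315


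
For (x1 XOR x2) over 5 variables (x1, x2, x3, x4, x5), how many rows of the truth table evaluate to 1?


Formula: (x1 XOR x2) over 5 vars (32 rows)
Evaluate each row (x1, x2, x3, x4, x5 as bits, MSB first):
  row 0 [00000]: (0 XOR 0) -> 0
  row 1 [00001]: (0 XOR 0) -> 0
  row 2 [00010]: (0 XOR 0) -> 0
  row 3 [00011]: (0 XOR 0) -> 0
  row 4 [00100]: (0 XOR 0) -> 0
  row 5 [00101]: (0 XOR 0) -> 0
  row 6 [00110]: (0 XOR 0) -> 0
  row 7 [00111]: (0 XOR 0) -> 0
  row 8 [01000]: (0 XOR 1) -> 1
  row 9 [01001]: (0 XOR 1) -> 1
  row 10 [01010]: (0 XOR 1) -> 1
  row 11 [01011]: (0 XOR 1) -> 1
  row 12 [01100]: (0 XOR 1) -> 1
  row 13 [01101]: (0 XOR 1) -> 1
  row 14 [01110]: (0 XOR 1) -> 1
  row 15 [01111]: (0 XOR 1) -> 1
  row 16 [10000]: (1 XOR 0) -> 1
  row 17 [10001]: (1 XOR 0) -> 1
  row 18 [10010]: (1 XOR 0) -> 1
  row 19 [10011]: (1 XOR 0) -> 1
  row 20 [10100]: (1 XOR 0) -> 1
  row 21 [10101]: (1 XOR 0) -> 1
  row 22 [10110]: (1 XOR 0) -> 1
  row 23 [10111]: (1 XOR 0) -> 1
  row 24 [11000]: (1 XOR 1) -> 0
  row 25 [11001]: (1 XOR 1) -> 0
  row 26 [11010]: (1 XOR 1) -> 0
  row 27 [11011]: (1 XOR 1) -> 0
  row 28 [11100]: (1 XOR 1) -> 0
  row 29 [11101]: (1 XOR 1) -> 0
  row 30 [11110]: (1 XOR 1) -> 0
  row 31 [11111]: (1 XOR 1) -> 0
Full result column, 8 rows per line (x1,x2 fixed per line; x3,x4,x5 runs 000..111 left to right):
  rows 0-7 [x1,x2=00]: 00000000  (ones: 0)
  rows 8-15 [x1,x2=01]: 11111111  (ones: 8)
  rows 16-23 [x1,x2=10]: 11111111  (ones: 8)
  rows 24-31 [x1,x2=11]: 00000000  (ones: 0)
Count of 1-rows = 0+8+8+0 = 16

16


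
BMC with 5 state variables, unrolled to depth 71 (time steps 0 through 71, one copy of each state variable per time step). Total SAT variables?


BMC unrolls to depth k, creating one copy of each state var for steps 0..k.
Step count = 71 + 1 = 72 (steps 0 through 71)
Vars per step = 5
Total = 5 * 72 = 360

360


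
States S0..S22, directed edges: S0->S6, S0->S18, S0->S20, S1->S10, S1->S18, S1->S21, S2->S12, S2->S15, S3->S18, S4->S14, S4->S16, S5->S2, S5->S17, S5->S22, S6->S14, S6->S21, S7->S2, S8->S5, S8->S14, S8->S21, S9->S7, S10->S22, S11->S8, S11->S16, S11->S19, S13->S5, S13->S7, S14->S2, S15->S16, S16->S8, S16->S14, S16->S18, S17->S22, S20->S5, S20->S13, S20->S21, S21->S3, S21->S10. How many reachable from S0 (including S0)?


BFS from S0:
  layer 0: {S0}
  layer 1: {S6, S18, S20}
  layer 2: {S5, S13, S14, S21}
  layer 3: {S2, S3, S7, S10, S17, S22}
  layer 4: {S12, S15}
  layer 5: {S16}
  layer 6: {S8}
Reachable set: {S0, S2, S3, S5, S6, S7, S8, S10, S12, S13, S14, S15, S16, S17, S18, S20, S21, S22}
Count = 18

18


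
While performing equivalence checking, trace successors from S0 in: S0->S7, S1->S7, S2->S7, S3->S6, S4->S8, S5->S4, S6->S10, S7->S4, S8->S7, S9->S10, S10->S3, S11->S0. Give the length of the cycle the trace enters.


Trace from S0 until a state repeats:
  S0 -> S7 -> S4 -> S8 -> S7
S7 first seen at step 1, revisited at step 4.
Cycle length = 4 - 1 = 3

3


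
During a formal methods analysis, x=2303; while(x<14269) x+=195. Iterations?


Step 1: x goes from 2303 toward 14269 by 195; the body runs while x<14269, so iterations = ceil((bound-start)/step)
Step 2: Distance=11966
Step 3: ceil(11966/195)=62

62


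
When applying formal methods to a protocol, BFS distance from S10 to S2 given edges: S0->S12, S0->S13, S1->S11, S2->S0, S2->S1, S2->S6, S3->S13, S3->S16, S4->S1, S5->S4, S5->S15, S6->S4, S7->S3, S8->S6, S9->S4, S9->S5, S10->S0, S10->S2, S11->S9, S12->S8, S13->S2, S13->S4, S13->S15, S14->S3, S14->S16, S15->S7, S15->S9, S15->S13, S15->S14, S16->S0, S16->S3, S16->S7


BFS layer-by-layer from S10:
  dist 0: {S10}
  dist 1: {S0, S2}
  -> S2 reached at distance 1
Shortest path length = 1

1


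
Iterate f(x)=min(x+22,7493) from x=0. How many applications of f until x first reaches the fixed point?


Step 1: x=0, cap=7493, increment=22
Step 2: x grows by 22 each step until capped at 7493; fixed point is x=7493
Step 3: iterations = ceil(7493/22) = 341

341


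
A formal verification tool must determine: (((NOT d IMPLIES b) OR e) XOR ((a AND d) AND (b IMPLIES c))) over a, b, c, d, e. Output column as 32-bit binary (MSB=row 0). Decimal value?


Formula: (((NOT d IMPLIES b) OR e) XOR ((a AND d) AND (b IMPLIES c))) over a, b, c, d, e (32 rows)
Evaluate each row (bits = a,b,c,d,e, MSB first):
  row 0 [00000]: (((NOT 0 IMPLIES 0) OR 0) XOR ((0 AND 0) AND (0 IMPLIES 0))) -> 0
  row 1 [00001]: (((NOT 0 IMPLIES 0) OR 1) XOR ((0 AND 0) AND (0 IMPLIES 0))) -> 1
  row 2 [00010]: (((NOT 1 IMPLIES 0) OR 0) XOR ((0 AND 1) AND (0 IMPLIES 0))) -> 1
  row 3 [00011]: (((NOT 1 IMPLIES 0) OR 1) XOR ((0 AND 1) AND (0 IMPLIES 0))) -> 1
  row 4 [00100]: (((NOT 0 IMPLIES 0) OR 0) XOR ((0 AND 0) AND (0 IMPLIES 1))) -> 0
  row 5 [00101]: (((NOT 0 IMPLIES 0) OR 1) XOR ((0 AND 0) AND (0 IMPLIES 1))) -> 1
  row 6 [00110]: (((NOT 1 IMPLIES 0) OR 0) XOR ((0 AND 1) AND (0 IMPLIES 1))) -> 1
  row 7 [00111]: (((NOT 1 IMPLIES 0) OR 1) XOR ((0 AND 1) AND (0 IMPLIES 1))) -> 1
  row 8 [01000]: (((NOT 0 IMPLIES 1) OR 0) XOR ((0 AND 0) AND (1 IMPLIES 0))) -> 1
  row 9 [01001]: (((NOT 0 IMPLIES 1) OR 1) XOR ((0 AND 0) AND (1 IMPLIES 0))) -> 1
  row 10 [01010]: (((NOT 1 IMPLIES 1) OR 0) XOR ((0 AND 1) AND (1 IMPLIES 0))) -> 1
  row 11 [01011]: (((NOT 1 IMPLIES 1) OR 1) XOR ((0 AND 1) AND (1 IMPLIES 0))) -> 1
  row 12 [01100]: (((NOT 0 IMPLIES 1) OR 0) XOR ((0 AND 0) AND (1 IMPLIES 1))) -> 1
  row 13 [01101]: (((NOT 0 IMPLIES 1) OR 1) XOR ((0 AND 0) AND (1 IMPLIES 1))) -> 1
  row 14 [01110]: (((NOT 1 IMPLIES 1) OR 0) XOR ((0 AND 1) AND (1 IMPLIES 1))) -> 1
  row 15 [01111]: (((NOT 1 IMPLIES 1) OR 1) XOR ((0 AND 1) AND (1 IMPLIES 1))) -> 1
  row 16 [10000]: (((NOT 0 IMPLIES 0) OR 0) XOR ((1 AND 0) AND (0 IMPLIES 0))) -> 0
  row 17 [10001]: (((NOT 0 IMPLIES 0) OR 1) XOR ((1 AND 0) AND (0 IMPLIES 0))) -> 1
  row 18 [10010]: (((NOT 1 IMPLIES 0) OR 0) XOR ((1 AND 1) AND (0 IMPLIES 0))) -> 0
  row 19 [10011]: (((NOT 1 IMPLIES 0) OR 1) XOR ((1 AND 1) AND (0 IMPLIES 0))) -> 0
  row 20 [10100]: (((NOT 0 IMPLIES 0) OR 0) XOR ((1 AND 0) AND (0 IMPLIES 1))) -> 0
  row 21 [10101]: (((NOT 0 IMPLIES 0) OR 1) XOR ((1 AND 0) AND (0 IMPLIES 1))) -> 1
  row 22 [10110]: (((NOT 1 IMPLIES 0) OR 0) XOR ((1 AND 1) AND (0 IMPLIES 1))) -> 0
  row 23 [10111]: (((NOT 1 IMPLIES 0) OR 1) XOR ((1 AND 1) AND (0 IMPLIES 1))) -> 0
  row 24 [11000]: (((NOT 0 IMPLIES 1) OR 0) XOR ((1 AND 0) AND (1 IMPLIES 0))) -> 1
  row 25 [11001]: (((NOT 0 IMPLIES 1) OR 1) XOR ((1 AND 0) AND (1 IMPLIES 0))) -> 1
  row 26 [11010]: (((NOT 1 IMPLIES 1) OR 0) XOR ((1 AND 1) AND (1 IMPLIES 0))) -> 1
  row 27 [11011]: (((NOT 1 IMPLIES 1) OR 1) XOR ((1 AND 1) AND (1 IMPLIES 0))) -> 1
  row 28 [11100]: (((NOT 0 IMPLIES 1) OR 0) XOR ((1 AND 0) AND (1 IMPLIES 1))) -> 1
  row 29 [11101]: (((NOT 0 IMPLIES 1) OR 1) XOR ((1 AND 0) AND (1 IMPLIES 1))) -> 1
  row 30 [11110]: (((NOT 1 IMPLIES 1) OR 0) XOR ((1 AND 1) AND (1 IMPLIES 1))) -> 0
  row 31 [11111]: (((NOT 1 IMPLIES 1) OR 1) XOR ((1 AND 1) AND (1 IMPLIES 1))) -> 0
Full result column, 4 rows per line (a,b,c fixed per line; d,e runs 00..11 left to right):
  rows 0-3 [a,b,c=000]: 0111  = hex 7
  rows 4-7 [a,b,c=001]: 0111  = hex 7
  rows 8-11 [a,b,c=010]: 1111  = hex F
  rows 12-15 [a,b,c=011]: 1111  = hex F
  rows 16-19 [a,b,c=100]: 0100  = hex 4
  rows 20-23 [a,b,c=101]: 0100  = hex 4
  rows 24-27 [a,b,c=110]: 1111  = hex F
  rows 28-31 [a,b,c=111]: 1100  = hex C
Output column (row 0 .. row 31) = 01110111111111110100010011111100
Output column grouped in 4s = 0111 0111 1111 1111 0100 0100 1111 1100 = 0x77FF44FC
Convert to decimal digit by digit (value = value*16 + digit):
  7 -> 7
  7*16 + 7 = 119
  119*16 + 15 (F) = 1919
  1919*16 + 15 (F) = 30719
  30719*16 + 4 = 491508
  491508*16 + 4 = 7864132
  7864132*16 + 15 (F) = 125826127
  125826127*16 + 12 (C) = 2013218044
Decimal = 2013218044

2013218044


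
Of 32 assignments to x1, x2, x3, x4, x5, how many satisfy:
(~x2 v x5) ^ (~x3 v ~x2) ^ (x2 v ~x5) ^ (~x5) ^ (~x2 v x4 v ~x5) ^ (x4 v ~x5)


CNF with 6 clauses over 5 vars (32 assignments).
An assignment satisfies CNF iff every clause has >=1 true literal.
Check each row (bits = x1,x2,x3,x4,x5; clause T/F shown):
  row 0 [00000]: clauses=TTTTTT -> 1
  row 1 [00001]: clauses=TTFFTF -> 0
  row 2 [00010]: clauses=TTTTTT -> 1
  row 3 [00011]: clauses=TTFFTT -> 0
  row 4 [00100]: clauses=TTTTTT -> 1
  row 5 [00101]: clauses=TTFFTF -> 0
  row 6 [00110]: clauses=TTTTTT -> 1
  row 7 [00111]: clauses=TTFFTT -> 0
  row 8 [01000]: clauses=FTTTTT -> 0
  row 9 [01001]: clauses=TTTFFF -> 0
  row 10 [01010]: clauses=FTTTTT -> 0
  row 11 [01011]: clauses=TTTFTT -> 0
  row 12 [01100]: clauses=FFTTTT -> 0
  row 13 [01101]: clauses=TFTFFF -> 0
  row 14 [01110]: clauses=FFTTTT -> 0
  row 15 [01111]: clauses=TFTFTT -> 0
  row 16 [10000]: clauses=TTTTTT -> 1
  row 17 [10001]: clauses=TTFFTF -> 0
  row 18 [10010]: clauses=TTTTTT -> 1
  row 19 [10011]: clauses=TTFFTT -> 0
  row 20 [10100]: clauses=TTTTTT -> 1
  row 21 [10101]: clauses=TTFFTF -> 0
  row 22 [10110]: clauses=TTTTTT -> 1
  row 23 [10111]: clauses=TTFFTT -> 0
  row 24 [11000]: clauses=FTTTTT -> 0
  row 25 [11001]: clauses=TTTFFF -> 0
  row 26 [11010]: clauses=FTTTTT -> 0
  row 27 [11011]: clauses=TTTFTT -> 0
  row 28 [11100]: clauses=FFTTTT -> 0
  row 29 [11101]: clauses=TFTFFF -> 0
  row 30 [11110]: clauses=FFTTTT -> 0
  row 31 [11111]: clauses=TFTFTT -> 0
Full result column, 8 rows per line (x1,x2 fixed per line; x3,x4,x5 runs 000..111 left to right):
  rows 0-7 [x1,x2=00]: 10101010  (ones: 4)
  rows 8-15 [x1,x2=01]: 00000000  (ones: 0)
  rows 16-23 [x1,x2=10]: 10101010  (ones: 4)
  rows 24-31 [x1,x2=11]: 00000000  (ones: 0)
Satisfying assignments = 4+0+4+0 = 8

8


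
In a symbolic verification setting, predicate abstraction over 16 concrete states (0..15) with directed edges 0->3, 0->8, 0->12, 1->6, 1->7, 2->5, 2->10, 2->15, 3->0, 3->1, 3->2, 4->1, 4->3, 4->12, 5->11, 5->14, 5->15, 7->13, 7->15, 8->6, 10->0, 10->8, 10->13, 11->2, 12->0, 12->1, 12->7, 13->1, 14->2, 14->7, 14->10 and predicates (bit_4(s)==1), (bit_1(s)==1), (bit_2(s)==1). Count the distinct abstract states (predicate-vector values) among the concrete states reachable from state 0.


BFS from 0:
Concrete reachable: {0, 1, 2, 3, 5, 6, 7, 8, 10, 11, 12, 13, 14, 15}
Abstract via predicates (bit_4(s)==1), (bit_1(s)==1), (bit_2(s)==1):
  (0,0,0) <- {0, 1, 8}
  (0,0,1) <- {5, 12, 13}
  (0,1,0) <- {2, 3, 10, 11}
  (0,1,1) <- {6, 7, 14, 15}
Distinct abstract states = 4

4


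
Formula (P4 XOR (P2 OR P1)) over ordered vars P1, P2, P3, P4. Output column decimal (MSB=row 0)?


Formula: (P4 XOR (P2 OR P1)) over P1, P2, P3, P4 (16 rows)
Evaluate each row (bits = P1,P2,P3,P4, MSB first):
  row 0 [0000]: (0 XOR (0 OR 0)) -> 0
  row 1 [0001]: (1 XOR (0 OR 0)) -> 1
  row 2 [0010]: (0 XOR (0 OR 0)) -> 0
  row 3 [0011]: (1 XOR (0 OR 0)) -> 1
  row 4 [0100]: (0 XOR (1 OR 0)) -> 1
  row 5 [0101]: (1 XOR (1 OR 0)) -> 0
  row 6 [0110]: (0 XOR (1 OR 0)) -> 1
  row 7 [0111]: (1 XOR (1 OR 0)) -> 0
  row 8 [1000]: (0 XOR (0 OR 1)) -> 1
  row 9 [1001]: (1 XOR (0 OR 1)) -> 0
  row 10 [1010]: (0 XOR (0 OR 1)) -> 1
  row 11 [1011]: (1 XOR (0 OR 1)) -> 0
  row 12 [1100]: (0 XOR (1 OR 1)) -> 1
  row 13 [1101]: (1 XOR (1 OR 1)) -> 0
  row 14 [1110]: (0 XOR (1 OR 1)) -> 1
  row 15 [1111]: (1 XOR (1 OR 1)) -> 0
Full result column, 4 rows per line (P1,P2 fixed per line; P3,P4 runs 00..11 left to right):
  rows 0-3 [P1,P2=00]: 0101  = hex 5
  rows 4-7 [P1,P2=01]: 1010  = hex A
  rows 8-11 [P1,P2=10]: 1010  = hex A
  rows 12-15 [P1,P2=11]: 1010  = hex A
Output column (row 0 .. row 15) = 0101101010101010
Output column grouped in 4s = 0101 1010 1010 1010 = 0x5AAA
Convert to decimal digit by digit (value = value*16 + digit):
  5 -> 5
  5*16 + 10 (A) = 90
  90*16 + 10 (A) = 1450
  1450*16 + 10 (A) = 23210
Decimal = 23210

23210


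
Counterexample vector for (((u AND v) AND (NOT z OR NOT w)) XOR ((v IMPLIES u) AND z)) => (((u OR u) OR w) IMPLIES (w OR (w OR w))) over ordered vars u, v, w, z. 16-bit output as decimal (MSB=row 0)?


F1 = (((u AND v) AND (NOT z OR NOT w)) XOR ((v IMPLIES u) AND z))
F2 = (((u OR u) OR w) IMPLIES (w OR (w OR w)))
Counterexample to F1=>F2 is where F1=1 and F2=0.
Evaluate each row (bits = u,v,w,z, MSB first):
  row 0 [0000]: F1=0 F2=1 -> F1&~F2 -> 0
  row 1 [0001]: F1=1 F2=1 -> F1&~F2 -> 0
  row 2 [0010]: F1=0 F2=1 -> F1&~F2 -> 0
  row 3 [0011]: F1=1 F2=1 -> F1&~F2 -> 0
  row 4 [0100]: F1=0 F2=1 -> F1&~F2 -> 0
  row 5 [0101]: F1=0 F2=1 -> F1&~F2 -> 0
  row 6 [0110]: F1=0 F2=1 -> F1&~F2 -> 0
  row 7 [0111]: F1=0 F2=1 -> F1&~F2 -> 0
  row 8 [1000]: F1=0 F2=0 -> F1&~F2 -> 0
  row 9 [1001]: F1=1 F2=0 -> F1&~F2 -> 1
  row 10 [1010]: F1=0 F2=1 -> F1&~F2 -> 0
  row 11 [1011]: F1=1 F2=1 -> F1&~F2 -> 0
  row 12 [1100]: F1=1 F2=0 -> F1&~F2 -> 1
  row 13 [1101]: F1=0 F2=0 -> F1&~F2 -> 0
  row 14 [1110]: F1=1 F2=1 -> F1&~F2 -> 0
  row 15 [1111]: F1=1 F2=1 -> F1&~F2 -> 0
Full result column, 4 rows per line (u,v fixed per line; w,z runs 00..11 left to right):
  rows 0-3 [u,v=00]: 0000  = hex 0
  rows 4-7 [u,v=01]: 0000  = hex 0
  rows 8-11 [u,v=10]: 0100  = hex 4
  rows 12-15 [u,v=11]: 1000  = hex 8
Counterexample vector (row 0 .. row 15) = 0000000001001000
Output column grouped in 4s = 0000 0000 0100 1000 = 0x0048
Convert to decimal digit by digit (value = value*16 + digit):
  0 -> 0
  0*16 + 0 = 0
  0*16 + 4 = 4
  4*16 + 8 = 72
Decimal = 72

72


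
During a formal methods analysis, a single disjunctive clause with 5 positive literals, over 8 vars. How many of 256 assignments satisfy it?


Step 1: Total=2^8=256
Step 2: Unsat when all 5 false: 2^3=8
Step 3: Sat=256-8=248

248


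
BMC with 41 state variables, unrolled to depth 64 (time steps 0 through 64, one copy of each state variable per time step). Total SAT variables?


BMC unrolls to depth k, creating one copy of each state var for steps 0..k.
Step count = 64 + 1 = 65 (steps 0 through 64)
Vars per step = 41
Total = 41 * 65 = 2665

2665


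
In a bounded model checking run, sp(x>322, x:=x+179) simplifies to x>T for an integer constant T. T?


Formula: sp(P, x:=E) = exists old_x. (x = E[old_x/x]) AND P[old_x/x] (old_x is the value of x before the assignment; eliminate old_x by solving x = E[old_x/x] for old_x)
Step 1: Precondition P: x>322, i.e. old_x > 322
Step 2: Assignment gives x = old_x + 179, so old_x = x - 179
Step 3: Substitute into P: x - 179 > 322
Step 4: Simplify: x > 322+179 = 501

501


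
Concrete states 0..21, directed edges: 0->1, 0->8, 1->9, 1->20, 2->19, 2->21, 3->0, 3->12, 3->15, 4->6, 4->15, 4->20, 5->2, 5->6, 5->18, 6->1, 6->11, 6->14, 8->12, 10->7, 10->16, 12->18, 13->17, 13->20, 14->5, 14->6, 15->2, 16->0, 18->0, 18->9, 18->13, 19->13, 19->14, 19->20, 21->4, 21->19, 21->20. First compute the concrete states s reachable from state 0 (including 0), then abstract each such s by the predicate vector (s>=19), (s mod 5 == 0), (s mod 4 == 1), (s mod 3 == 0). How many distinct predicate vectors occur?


BFS from 0:
Concrete reachable: {0, 1, 8, 9, 12, 13, 17, 18, 20}
Abstract via predicates (s>=19), (s mod 5 == 0), (s mod 4 == 1), (s mod 3 == 0):
  (0,0,0,0) <- {8}
  (0,0,0,1) <- {12, 18}
  (0,0,1,0) <- {1, 13, 17}
  (0,0,1,1) <- {9}
  (0,1,0,1) <- {0}
  (1,1,0,0) <- {20}
Distinct abstract states = 6

6


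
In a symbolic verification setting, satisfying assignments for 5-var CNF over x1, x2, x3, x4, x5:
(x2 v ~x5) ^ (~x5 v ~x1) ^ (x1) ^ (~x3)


CNF with 4 clauses over 5 vars (32 assignments).
An assignment satisfies CNF iff every clause has >=1 true literal.
Check each row (bits = x1,x2,x3,x4,x5; clause T/F shown):
  row 0 [00000]: clauses=TTFT -> 0
  row 1 [00001]: clauses=FTFT -> 0
  row 2 [00010]: clauses=TTFT -> 0
  row 3 [00011]: clauses=FTFT -> 0
  row 4 [00100]: clauses=TTFF -> 0
  row 5 [00101]: clauses=FTFF -> 0
  row 6 [00110]: clauses=TTFF -> 0
  row 7 [00111]: clauses=FTFF -> 0
  row 8 [01000]: clauses=TTFT -> 0
  row 9 [01001]: clauses=TTFT -> 0
  row 10 [01010]: clauses=TTFT -> 0
  row 11 [01011]: clauses=TTFT -> 0
  row 12 [01100]: clauses=TTFF -> 0
  row 13 [01101]: clauses=TTFF -> 0
  row 14 [01110]: clauses=TTFF -> 0
  row 15 [01111]: clauses=TTFF -> 0
  row 16 [10000]: clauses=TTTT -> 1
  row 17 [10001]: clauses=FFTT -> 0
  row 18 [10010]: clauses=TTTT -> 1
  row 19 [10011]: clauses=FFTT -> 0
  row 20 [10100]: clauses=TTTF -> 0
  row 21 [10101]: clauses=FFTF -> 0
  row 22 [10110]: clauses=TTTF -> 0
  row 23 [10111]: clauses=FFTF -> 0
  row 24 [11000]: clauses=TTTT -> 1
  row 25 [11001]: clauses=TFTT -> 0
  row 26 [11010]: clauses=TTTT -> 1
  row 27 [11011]: clauses=TFTT -> 0
  row 28 [11100]: clauses=TTTF -> 0
  row 29 [11101]: clauses=TFTF -> 0
  row 30 [11110]: clauses=TTTF -> 0
  row 31 [11111]: clauses=TFTF -> 0
Full result column, 8 rows per line (x1,x2 fixed per line; x3,x4,x5 runs 000..111 left to right):
  rows 0-7 [x1,x2=00]: 00000000  (ones: 0)
  rows 8-15 [x1,x2=01]: 00000000  (ones: 0)
  rows 16-23 [x1,x2=10]: 10100000  (ones: 2)
  rows 24-31 [x1,x2=11]: 10100000  (ones: 2)
Satisfying assignments = 0+0+2+2 = 4

4


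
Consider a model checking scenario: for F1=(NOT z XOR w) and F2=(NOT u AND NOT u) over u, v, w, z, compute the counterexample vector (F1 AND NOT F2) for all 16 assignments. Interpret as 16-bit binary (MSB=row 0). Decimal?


F1 = (NOT z XOR w)
F2 = (NOT u AND NOT u)
Counterexample to F1=>F2 is where F1=1 and F2=0.
Evaluate each row (bits = u,v,w,z, MSB first):
  row 0 [0000]: F1=1 F2=1 -> F1&~F2 -> 0
  row 1 [0001]: F1=0 F2=1 -> F1&~F2 -> 0
  row 2 [0010]: F1=0 F2=1 -> F1&~F2 -> 0
  row 3 [0011]: F1=1 F2=1 -> F1&~F2 -> 0
  row 4 [0100]: F1=1 F2=1 -> F1&~F2 -> 0
  row 5 [0101]: F1=0 F2=1 -> F1&~F2 -> 0
  row 6 [0110]: F1=0 F2=1 -> F1&~F2 -> 0
  row 7 [0111]: F1=1 F2=1 -> F1&~F2 -> 0
  row 8 [1000]: F1=1 F2=0 -> F1&~F2 -> 1
  row 9 [1001]: F1=0 F2=0 -> F1&~F2 -> 0
  row 10 [1010]: F1=0 F2=0 -> F1&~F2 -> 0
  row 11 [1011]: F1=1 F2=0 -> F1&~F2 -> 1
  row 12 [1100]: F1=1 F2=0 -> F1&~F2 -> 1
  row 13 [1101]: F1=0 F2=0 -> F1&~F2 -> 0
  row 14 [1110]: F1=0 F2=0 -> F1&~F2 -> 0
  row 15 [1111]: F1=1 F2=0 -> F1&~F2 -> 1
Full result column, 4 rows per line (u,v fixed per line; w,z runs 00..11 left to right):
  rows 0-3 [u,v=00]: 0000  = hex 0
  rows 4-7 [u,v=01]: 0000  = hex 0
  rows 8-11 [u,v=10]: 1001  = hex 9
  rows 12-15 [u,v=11]: 1001  = hex 9
Counterexample vector (row 0 .. row 15) = 0000000010011001
Output column grouped in 4s = 0000 0000 1001 1001 = 0x0099
Convert to decimal digit by digit (value = value*16 + digit):
  0 -> 0
  0*16 + 0 = 0
  0*16 + 9 = 9
  9*16 + 9 = 153
Decimal = 153

153


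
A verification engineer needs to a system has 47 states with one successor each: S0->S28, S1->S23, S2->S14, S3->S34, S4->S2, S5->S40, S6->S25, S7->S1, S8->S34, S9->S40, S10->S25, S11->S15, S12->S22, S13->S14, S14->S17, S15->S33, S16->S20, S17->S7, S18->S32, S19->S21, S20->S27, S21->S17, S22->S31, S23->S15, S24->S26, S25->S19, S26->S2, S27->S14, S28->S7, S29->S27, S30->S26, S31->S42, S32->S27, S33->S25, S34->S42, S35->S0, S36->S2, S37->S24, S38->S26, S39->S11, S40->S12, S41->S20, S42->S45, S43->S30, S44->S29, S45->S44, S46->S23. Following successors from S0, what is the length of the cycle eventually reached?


Trace from S0 until a state repeats:
  S0 -> S28 -> S7 -> S1 -> S23 -> S15 -> S33 -> S25 -> S19 -> S21 -> S17 -> S7
S7 first seen at step 2, revisited at step 11.
Cycle length = 11 - 2 = 9

9
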